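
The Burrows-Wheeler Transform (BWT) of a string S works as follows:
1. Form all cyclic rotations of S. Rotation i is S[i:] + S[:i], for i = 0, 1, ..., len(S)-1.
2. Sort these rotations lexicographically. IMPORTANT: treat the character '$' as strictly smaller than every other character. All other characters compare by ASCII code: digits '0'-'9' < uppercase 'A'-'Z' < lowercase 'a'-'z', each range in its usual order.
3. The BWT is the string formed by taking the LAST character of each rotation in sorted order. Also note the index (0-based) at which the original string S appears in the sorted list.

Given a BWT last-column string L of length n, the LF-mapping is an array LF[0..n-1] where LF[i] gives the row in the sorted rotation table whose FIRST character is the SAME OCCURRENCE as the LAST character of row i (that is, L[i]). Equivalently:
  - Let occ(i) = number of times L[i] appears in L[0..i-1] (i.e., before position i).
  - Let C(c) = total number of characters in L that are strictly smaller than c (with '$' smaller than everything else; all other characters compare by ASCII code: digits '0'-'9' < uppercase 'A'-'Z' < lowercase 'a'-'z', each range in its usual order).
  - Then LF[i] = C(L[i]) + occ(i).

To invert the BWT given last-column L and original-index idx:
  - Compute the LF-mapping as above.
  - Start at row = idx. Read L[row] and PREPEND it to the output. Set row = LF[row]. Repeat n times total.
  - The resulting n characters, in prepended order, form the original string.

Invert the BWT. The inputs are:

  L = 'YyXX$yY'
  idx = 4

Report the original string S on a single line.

LF mapping: 3 5 1 2 0 6 4
Walk LF starting at row 4, prepending L[row]:
  step 1: row=4, L[4]='$', prepend. Next row=LF[4]=0
  step 2: row=0, L[0]='Y', prepend. Next row=LF[0]=3
  step 3: row=3, L[3]='X', prepend. Next row=LF[3]=2
  step 4: row=2, L[2]='X', prepend. Next row=LF[2]=1
  step 5: row=1, L[1]='y', prepend. Next row=LF[1]=5
  step 6: row=5, L[5]='y', prepend. Next row=LF[5]=6
  step 7: row=6, L[6]='Y', prepend. Next row=LF[6]=4
Reversed output: YyyXXY$

Answer: YyyXXY$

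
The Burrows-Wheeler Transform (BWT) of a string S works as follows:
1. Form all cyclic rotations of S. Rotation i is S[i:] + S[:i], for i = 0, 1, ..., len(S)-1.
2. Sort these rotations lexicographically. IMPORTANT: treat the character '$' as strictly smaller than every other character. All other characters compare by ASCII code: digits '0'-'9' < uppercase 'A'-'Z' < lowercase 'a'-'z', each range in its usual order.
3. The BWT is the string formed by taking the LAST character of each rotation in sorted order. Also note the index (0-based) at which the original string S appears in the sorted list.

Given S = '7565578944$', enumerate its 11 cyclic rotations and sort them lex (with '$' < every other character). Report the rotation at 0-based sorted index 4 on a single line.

All 11 rotations (rotation i = S[i:]+S[:i]):
  rot[0] = 7565578944$
  rot[1] = 565578944$7
  rot[2] = 65578944$75
  rot[3] = 5578944$756
  rot[4] = 578944$7565
  rot[5] = 78944$75655
  rot[6] = 8944$756557
  rot[7] = 944$7565578
  rot[8] = 44$75655789
  rot[9] = 4$756557894
  rot[10] = $7565578944
Sorted (with $ < everything):
  sorted[0] = $7565578944
  sorted[1] = 4$756557894
  sorted[2] = 44$75655789
  sorted[3] = 5578944$756
  sorted[4] = 565578944$7
  sorted[5] = 578944$7565
  sorted[6] = 65578944$75
  sorted[7] = 7565578944$
  sorted[8] = 78944$75655
  sorted[9] = 8944$756557
  sorted[10] = 944$7565578
sorted[4] = 565578944$7

Answer: 565578944$7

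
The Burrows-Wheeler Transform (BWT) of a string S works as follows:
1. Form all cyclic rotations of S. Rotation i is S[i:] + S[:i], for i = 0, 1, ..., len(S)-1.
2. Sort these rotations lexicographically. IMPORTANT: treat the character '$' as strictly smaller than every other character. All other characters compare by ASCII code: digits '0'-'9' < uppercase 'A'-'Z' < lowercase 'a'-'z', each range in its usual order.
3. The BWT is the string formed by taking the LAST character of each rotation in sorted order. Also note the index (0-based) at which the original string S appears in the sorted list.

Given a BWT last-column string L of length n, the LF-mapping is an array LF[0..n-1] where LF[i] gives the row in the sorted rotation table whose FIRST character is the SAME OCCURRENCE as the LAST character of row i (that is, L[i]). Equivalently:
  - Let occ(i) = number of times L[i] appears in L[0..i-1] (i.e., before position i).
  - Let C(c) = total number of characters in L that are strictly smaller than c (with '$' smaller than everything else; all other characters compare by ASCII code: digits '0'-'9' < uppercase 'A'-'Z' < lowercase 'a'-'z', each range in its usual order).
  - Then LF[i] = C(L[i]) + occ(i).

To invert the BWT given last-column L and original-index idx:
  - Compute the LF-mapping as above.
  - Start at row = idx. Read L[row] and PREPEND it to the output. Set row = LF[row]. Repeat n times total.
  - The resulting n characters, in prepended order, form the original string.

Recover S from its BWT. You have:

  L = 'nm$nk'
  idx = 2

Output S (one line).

Answer: mknn$

Derivation:
LF mapping: 3 2 0 4 1
Walk LF starting at row 2, prepending L[row]:
  step 1: row=2, L[2]='$', prepend. Next row=LF[2]=0
  step 2: row=0, L[0]='n', prepend. Next row=LF[0]=3
  step 3: row=3, L[3]='n', prepend. Next row=LF[3]=4
  step 4: row=4, L[4]='k', prepend. Next row=LF[4]=1
  step 5: row=1, L[1]='m', prepend. Next row=LF[1]=2
Reversed output: mknn$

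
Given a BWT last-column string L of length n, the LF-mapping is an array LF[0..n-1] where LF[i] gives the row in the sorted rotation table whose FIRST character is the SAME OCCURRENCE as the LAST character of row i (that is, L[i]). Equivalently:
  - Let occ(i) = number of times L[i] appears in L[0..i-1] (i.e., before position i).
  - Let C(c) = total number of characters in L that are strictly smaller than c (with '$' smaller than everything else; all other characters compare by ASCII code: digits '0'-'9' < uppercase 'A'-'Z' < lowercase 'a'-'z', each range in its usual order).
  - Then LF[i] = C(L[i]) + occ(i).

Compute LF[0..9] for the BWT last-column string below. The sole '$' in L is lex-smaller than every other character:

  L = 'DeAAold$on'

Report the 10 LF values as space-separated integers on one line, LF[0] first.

Answer: 3 5 1 2 8 6 4 0 9 7

Derivation:
Char counts: '$':1, 'A':2, 'D':1, 'd':1, 'e':1, 'l':1, 'n':1, 'o':2
C (first-col start): C('$')=0, C('A')=1, C('D')=3, C('d')=4, C('e')=5, C('l')=6, C('n')=7, C('o')=8
L[0]='D': occ=0, LF[0]=C('D')+0=3+0=3
L[1]='e': occ=0, LF[1]=C('e')+0=5+0=5
L[2]='A': occ=0, LF[2]=C('A')+0=1+0=1
L[3]='A': occ=1, LF[3]=C('A')+1=1+1=2
L[4]='o': occ=0, LF[4]=C('o')+0=8+0=8
L[5]='l': occ=0, LF[5]=C('l')+0=6+0=6
L[6]='d': occ=0, LF[6]=C('d')+0=4+0=4
L[7]='$': occ=0, LF[7]=C('$')+0=0+0=0
L[8]='o': occ=1, LF[8]=C('o')+1=8+1=9
L[9]='n': occ=0, LF[9]=C('n')+0=7+0=7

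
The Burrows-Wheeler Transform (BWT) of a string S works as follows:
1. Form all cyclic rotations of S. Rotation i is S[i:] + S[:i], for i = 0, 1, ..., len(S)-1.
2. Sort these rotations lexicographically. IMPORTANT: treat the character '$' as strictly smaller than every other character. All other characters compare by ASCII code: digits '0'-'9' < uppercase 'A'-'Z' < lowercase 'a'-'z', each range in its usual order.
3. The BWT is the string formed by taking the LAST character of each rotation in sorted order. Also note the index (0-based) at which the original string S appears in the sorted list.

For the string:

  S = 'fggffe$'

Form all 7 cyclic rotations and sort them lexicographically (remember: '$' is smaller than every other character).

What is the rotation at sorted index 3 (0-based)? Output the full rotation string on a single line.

All 7 rotations (rotation i = S[i:]+S[:i]):
  rot[0] = fggffe$
  rot[1] = ggffe$f
  rot[2] = gffe$fg
  rot[3] = ffe$fgg
  rot[4] = fe$fggf
  rot[5] = e$fggff
  rot[6] = $fggffe
Sorted (with $ < everything):
  sorted[0] = $fggffe
  sorted[1] = e$fggff
  sorted[2] = fe$fggf
  sorted[3] = ffe$fgg
  sorted[4] = fggffe$
  sorted[5] = gffe$fg
  sorted[6] = ggffe$f
sorted[3] = ffe$fgg

Answer: ffe$fgg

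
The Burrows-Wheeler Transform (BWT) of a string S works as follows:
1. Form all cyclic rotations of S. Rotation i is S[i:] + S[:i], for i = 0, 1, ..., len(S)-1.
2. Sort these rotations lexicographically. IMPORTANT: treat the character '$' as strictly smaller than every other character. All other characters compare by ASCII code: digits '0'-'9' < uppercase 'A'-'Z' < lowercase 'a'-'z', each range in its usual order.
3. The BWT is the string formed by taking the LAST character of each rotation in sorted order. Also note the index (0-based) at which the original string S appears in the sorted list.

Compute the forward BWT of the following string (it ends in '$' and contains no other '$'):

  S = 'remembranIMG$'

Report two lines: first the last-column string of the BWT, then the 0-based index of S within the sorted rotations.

All 13 rotations (rotation i = S[i:]+S[:i]):
  rot[0] = remembranIMG$
  rot[1] = emembranIMG$r
  rot[2] = membranIMG$re
  rot[3] = embranIMG$rem
  rot[4] = mbranIMG$reme
  rot[5] = branIMG$remem
  rot[6] = ranIMG$rememb
  rot[7] = anIMG$remembr
  rot[8] = nIMG$remembra
  rot[9] = IMG$remembran
  rot[10] = MG$remembranI
  rot[11] = G$remembranIM
  rot[12] = $remembranIMG
Sorted (with $ < everything):
  sorted[0] = $remembranIMG  (last char: 'G')
  sorted[1] = G$remembranIM  (last char: 'M')
  sorted[2] = IMG$remembran  (last char: 'n')
  sorted[3] = MG$remembranI  (last char: 'I')
  sorted[4] = anIMG$remembr  (last char: 'r')
  sorted[5] = branIMG$remem  (last char: 'm')
  sorted[6] = embranIMG$rem  (last char: 'm')
  sorted[7] = emembranIMG$r  (last char: 'r')
  sorted[8] = mbranIMG$reme  (last char: 'e')
  sorted[9] = membranIMG$re  (last char: 'e')
  sorted[10] = nIMG$remembra  (last char: 'a')
  sorted[11] = ranIMG$rememb  (last char: 'b')
  sorted[12] = remembranIMG$  (last char: '$')
Last column: GMnIrmmreeab$
Original string S is at sorted index 12

Answer: GMnIrmmreeab$
12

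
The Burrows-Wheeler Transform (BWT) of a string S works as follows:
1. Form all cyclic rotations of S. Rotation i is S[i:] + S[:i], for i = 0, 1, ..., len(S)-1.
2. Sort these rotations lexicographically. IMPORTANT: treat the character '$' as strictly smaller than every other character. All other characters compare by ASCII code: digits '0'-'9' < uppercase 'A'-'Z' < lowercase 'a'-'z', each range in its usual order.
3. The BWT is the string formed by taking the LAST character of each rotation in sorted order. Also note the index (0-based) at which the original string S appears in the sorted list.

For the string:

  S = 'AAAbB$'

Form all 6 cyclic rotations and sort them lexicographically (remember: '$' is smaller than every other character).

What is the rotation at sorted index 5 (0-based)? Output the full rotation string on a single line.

All 6 rotations (rotation i = S[i:]+S[:i]):
  rot[0] = AAAbB$
  rot[1] = AAbB$A
  rot[2] = AbB$AA
  rot[3] = bB$AAA
  rot[4] = B$AAAb
  rot[5] = $AAAbB
Sorted (with $ < everything):
  sorted[0] = $AAAbB
  sorted[1] = AAAbB$
  sorted[2] = AAbB$A
  sorted[3] = AbB$AA
  sorted[4] = B$AAAb
  sorted[5] = bB$AAA
sorted[5] = bB$AAA

Answer: bB$AAA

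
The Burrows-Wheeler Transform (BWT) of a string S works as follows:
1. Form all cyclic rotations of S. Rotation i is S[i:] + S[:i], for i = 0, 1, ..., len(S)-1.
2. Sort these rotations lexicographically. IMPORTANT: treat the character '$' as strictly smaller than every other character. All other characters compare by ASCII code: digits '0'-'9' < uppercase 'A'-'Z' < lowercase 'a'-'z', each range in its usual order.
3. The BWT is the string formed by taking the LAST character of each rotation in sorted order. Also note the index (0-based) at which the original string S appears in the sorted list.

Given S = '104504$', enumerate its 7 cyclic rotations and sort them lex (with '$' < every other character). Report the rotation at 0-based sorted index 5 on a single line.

All 7 rotations (rotation i = S[i:]+S[:i]):
  rot[0] = 104504$
  rot[1] = 04504$1
  rot[2] = 4504$10
  rot[3] = 504$104
  rot[4] = 04$1045
  rot[5] = 4$10450
  rot[6] = $104504
Sorted (with $ < everything):
  sorted[0] = $104504
  sorted[1] = 04$1045
  sorted[2] = 04504$1
  sorted[3] = 104504$
  sorted[4] = 4$10450
  sorted[5] = 4504$10
  sorted[6] = 504$104
sorted[5] = 4504$10

Answer: 4504$10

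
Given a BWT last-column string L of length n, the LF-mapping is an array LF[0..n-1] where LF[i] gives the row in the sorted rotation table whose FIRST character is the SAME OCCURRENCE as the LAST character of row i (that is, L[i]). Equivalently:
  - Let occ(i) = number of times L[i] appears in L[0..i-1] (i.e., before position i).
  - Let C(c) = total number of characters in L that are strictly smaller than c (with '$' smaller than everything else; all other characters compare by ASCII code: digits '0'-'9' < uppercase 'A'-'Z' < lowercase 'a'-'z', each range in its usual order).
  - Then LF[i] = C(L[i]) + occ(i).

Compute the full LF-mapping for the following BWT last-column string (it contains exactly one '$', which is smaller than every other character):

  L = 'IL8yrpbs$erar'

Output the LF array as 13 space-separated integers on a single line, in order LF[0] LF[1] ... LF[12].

Answer: 2 3 1 12 8 7 5 11 0 6 9 4 10

Derivation:
Char counts: '$':1, '8':1, 'I':1, 'L':1, 'a':1, 'b':1, 'e':1, 'p':1, 'r':3, 's':1, 'y':1
C (first-col start): C('$')=0, C('8')=1, C('I')=2, C('L')=3, C('a')=4, C('b')=5, C('e')=6, C('p')=7, C('r')=8, C('s')=11, C('y')=12
L[0]='I': occ=0, LF[0]=C('I')+0=2+0=2
L[1]='L': occ=0, LF[1]=C('L')+0=3+0=3
L[2]='8': occ=0, LF[2]=C('8')+0=1+0=1
L[3]='y': occ=0, LF[3]=C('y')+0=12+0=12
L[4]='r': occ=0, LF[4]=C('r')+0=8+0=8
L[5]='p': occ=0, LF[5]=C('p')+0=7+0=7
L[6]='b': occ=0, LF[6]=C('b')+0=5+0=5
L[7]='s': occ=0, LF[7]=C('s')+0=11+0=11
L[8]='$': occ=0, LF[8]=C('$')+0=0+0=0
L[9]='e': occ=0, LF[9]=C('e')+0=6+0=6
L[10]='r': occ=1, LF[10]=C('r')+1=8+1=9
L[11]='a': occ=0, LF[11]=C('a')+0=4+0=4
L[12]='r': occ=2, LF[12]=C('r')+2=8+2=10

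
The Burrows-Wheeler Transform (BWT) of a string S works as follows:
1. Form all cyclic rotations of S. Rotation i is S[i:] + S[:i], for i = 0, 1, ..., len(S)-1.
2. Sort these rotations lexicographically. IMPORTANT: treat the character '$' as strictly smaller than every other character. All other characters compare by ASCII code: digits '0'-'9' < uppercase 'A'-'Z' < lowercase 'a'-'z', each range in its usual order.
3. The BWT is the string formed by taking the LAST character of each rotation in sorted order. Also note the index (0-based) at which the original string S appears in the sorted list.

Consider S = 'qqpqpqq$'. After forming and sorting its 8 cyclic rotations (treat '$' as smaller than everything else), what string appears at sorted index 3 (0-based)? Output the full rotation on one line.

Answer: q$qqpqpq

Derivation:
All 8 rotations (rotation i = S[i:]+S[:i]):
  rot[0] = qqpqpqq$
  rot[1] = qpqpqq$q
  rot[2] = pqpqq$qq
  rot[3] = qpqq$qqp
  rot[4] = pqq$qqpq
  rot[5] = qq$qqpqp
  rot[6] = q$qqpqpq
  rot[7] = $qqpqpqq
Sorted (with $ < everything):
  sorted[0] = $qqpqpqq
  sorted[1] = pqpqq$qq
  sorted[2] = pqq$qqpq
  sorted[3] = q$qqpqpq
  sorted[4] = qpqpqq$q
  sorted[5] = qpqq$qqp
  sorted[6] = qq$qqpqp
  sorted[7] = qqpqpqq$
sorted[3] = q$qqpqpq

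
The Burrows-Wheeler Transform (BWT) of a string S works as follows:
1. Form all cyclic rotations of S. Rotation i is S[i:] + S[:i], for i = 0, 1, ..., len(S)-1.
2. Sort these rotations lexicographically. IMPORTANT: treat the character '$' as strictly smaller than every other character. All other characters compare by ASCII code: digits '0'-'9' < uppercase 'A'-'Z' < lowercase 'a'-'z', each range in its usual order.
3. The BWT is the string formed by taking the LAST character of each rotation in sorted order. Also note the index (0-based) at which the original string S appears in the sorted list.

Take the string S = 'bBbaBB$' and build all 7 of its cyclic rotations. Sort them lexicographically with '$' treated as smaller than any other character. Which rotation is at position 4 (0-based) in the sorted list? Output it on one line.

All 7 rotations (rotation i = S[i:]+S[:i]):
  rot[0] = bBbaBB$
  rot[1] = BbaBB$b
  rot[2] = baBB$bB
  rot[3] = aBB$bBb
  rot[4] = BB$bBba
  rot[5] = B$bBbaB
  rot[6] = $bBbaBB
Sorted (with $ < everything):
  sorted[0] = $bBbaBB
  sorted[1] = B$bBbaB
  sorted[2] = BB$bBba
  sorted[3] = BbaBB$b
  sorted[4] = aBB$bBb
  sorted[5] = bBbaBB$
  sorted[6] = baBB$bB
sorted[4] = aBB$bBb

Answer: aBB$bBb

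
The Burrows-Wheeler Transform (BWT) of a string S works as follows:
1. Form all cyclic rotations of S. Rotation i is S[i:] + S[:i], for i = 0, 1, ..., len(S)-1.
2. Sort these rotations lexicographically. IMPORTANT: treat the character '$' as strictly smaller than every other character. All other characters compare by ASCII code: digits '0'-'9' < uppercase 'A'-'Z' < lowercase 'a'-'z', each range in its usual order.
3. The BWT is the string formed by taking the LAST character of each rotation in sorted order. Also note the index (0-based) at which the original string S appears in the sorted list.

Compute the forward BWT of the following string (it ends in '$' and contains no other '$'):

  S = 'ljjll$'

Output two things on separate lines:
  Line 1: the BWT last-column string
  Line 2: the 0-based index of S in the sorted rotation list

All 6 rotations (rotation i = S[i:]+S[:i]):
  rot[0] = ljjll$
  rot[1] = jjll$l
  rot[2] = jll$lj
  rot[3] = ll$ljj
  rot[4] = l$ljjl
  rot[5] = $ljjll
Sorted (with $ < everything):
  sorted[0] = $ljjll  (last char: 'l')
  sorted[1] = jjll$l  (last char: 'l')
  sorted[2] = jll$lj  (last char: 'j')
  sorted[3] = l$ljjl  (last char: 'l')
  sorted[4] = ljjll$  (last char: '$')
  sorted[5] = ll$ljj  (last char: 'j')
Last column: lljl$j
Original string S is at sorted index 4

Answer: lljl$j
4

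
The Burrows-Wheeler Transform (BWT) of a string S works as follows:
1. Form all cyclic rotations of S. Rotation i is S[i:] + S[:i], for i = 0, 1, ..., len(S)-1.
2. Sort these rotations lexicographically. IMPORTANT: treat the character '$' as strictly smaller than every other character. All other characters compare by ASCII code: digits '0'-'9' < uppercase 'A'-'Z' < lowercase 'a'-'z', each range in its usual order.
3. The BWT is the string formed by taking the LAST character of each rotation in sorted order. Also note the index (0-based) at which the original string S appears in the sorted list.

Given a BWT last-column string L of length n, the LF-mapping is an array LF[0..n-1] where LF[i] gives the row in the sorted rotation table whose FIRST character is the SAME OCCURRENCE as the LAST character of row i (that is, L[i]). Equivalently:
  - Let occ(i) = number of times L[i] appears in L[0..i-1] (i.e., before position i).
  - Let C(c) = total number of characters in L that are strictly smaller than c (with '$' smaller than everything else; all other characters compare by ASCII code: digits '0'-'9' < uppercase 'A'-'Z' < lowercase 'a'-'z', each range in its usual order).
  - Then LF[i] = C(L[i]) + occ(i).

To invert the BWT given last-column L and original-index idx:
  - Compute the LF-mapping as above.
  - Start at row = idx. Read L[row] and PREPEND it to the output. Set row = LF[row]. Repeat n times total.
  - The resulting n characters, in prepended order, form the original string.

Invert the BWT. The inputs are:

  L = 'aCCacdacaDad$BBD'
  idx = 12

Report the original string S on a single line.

Answer: cCBdDaDdaaaCBca$

Derivation:
LF mapping: 7 3 4 8 12 14 9 13 10 5 11 15 0 1 2 6
Walk LF starting at row 12, prepending L[row]:
  step 1: row=12, L[12]='$', prepend. Next row=LF[12]=0
  step 2: row=0, L[0]='a', prepend. Next row=LF[0]=7
  step 3: row=7, L[7]='c', prepend. Next row=LF[7]=13
  step 4: row=13, L[13]='B', prepend. Next row=LF[13]=1
  step 5: row=1, L[1]='C', prepend. Next row=LF[1]=3
  step 6: row=3, L[3]='a', prepend. Next row=LF[3]=8
  step 7: row=8, L[8]='a', prepend. Next row=LF[8]=10
  step 8: row=10, L[10]='a', prepend. Next row=LF[10]=11
  step 9: row=11, L[11]='d', prepend. Next row=LF[11]=15
  step 10: row=15, L[15]='D', prepend. Next row=LF[15]=6
  step 11: row=6, L[6]='a', prepend. Next row=LF[6]=9
  step 12: row=9, L[9]='D', prepend. Next row=LF[9]=5
  step 13: row=5, L[5]='d', prepend. Next row=LF[5]=14
  step 14: row=14, L[14]='B', prepend. Next row=LF[14]=2
  step 15: row=2, L[2]='C', prepend. Next row=LF[2]=4
  step 16: row=4, L[4]='c', prepend. Next row=LF[4]=12
Reversed output: cCBdDaDdaaaCBca$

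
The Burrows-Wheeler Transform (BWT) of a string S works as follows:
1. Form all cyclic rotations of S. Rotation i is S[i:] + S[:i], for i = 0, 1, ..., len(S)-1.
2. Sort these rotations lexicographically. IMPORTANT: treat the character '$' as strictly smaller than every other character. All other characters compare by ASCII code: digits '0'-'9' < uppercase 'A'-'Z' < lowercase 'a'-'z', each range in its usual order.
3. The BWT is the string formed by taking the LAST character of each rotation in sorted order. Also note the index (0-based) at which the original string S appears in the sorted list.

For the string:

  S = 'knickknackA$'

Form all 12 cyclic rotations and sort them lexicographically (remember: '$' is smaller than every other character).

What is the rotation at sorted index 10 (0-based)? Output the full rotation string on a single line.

All 12 rotations (rotation i = S[i:]+S[:i]):
  rot[0] = knickknackA$
  rot[1] = nickknackA$k
  rot[2] = ickknackA$kn
  rot[3] = ckknackA$kni
  rot[4] = kknackA$knic
  rot[5] = knackA$knick
  rot[6] = nackA$knickk
  rot[7] = ackA$knickkn
  rot[8] = ckA$knickkna
  rot[9] = kA$knickknac
  rot[10] = A$knickknack
  rot[11] = $knickknackA
Sorted (with $ < everything):
  sorted[0] = $knickknackA
  sorted[1] = A$knickknack
  sorted[2] = ackA$knickkn
  sorted[3] = ckA$knickkna
  sorted[4] = ckknackA$kni
  sorted[5] = ickknackA$kn
  sorted[6] = kA$knickknac
  sorted[7] = kknackA$knic
  sorted[8] = knackA$knick
  sorted[9] = knickknackA$
  sorted[10] = nackA$knickk
  sorted[11] = nickknackA$k
sorted[10] = nackA$knickk

Answer: nackA$knickk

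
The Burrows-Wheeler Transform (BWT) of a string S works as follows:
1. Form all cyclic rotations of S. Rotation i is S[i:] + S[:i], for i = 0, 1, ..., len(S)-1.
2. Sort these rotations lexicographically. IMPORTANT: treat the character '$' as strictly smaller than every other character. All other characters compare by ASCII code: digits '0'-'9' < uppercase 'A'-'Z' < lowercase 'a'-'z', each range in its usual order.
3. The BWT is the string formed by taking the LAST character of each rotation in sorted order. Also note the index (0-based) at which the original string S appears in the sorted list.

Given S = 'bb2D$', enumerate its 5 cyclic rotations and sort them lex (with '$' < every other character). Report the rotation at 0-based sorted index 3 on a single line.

Answer: b2D$b

Derivation:
All 5 rotations (rotation i = S[i:]+S[:i]):
  rot[0] = bb2D$
  rot[1] = b2D$b
  rot[2] = 2D$bb
  rot[3] = D$bb2
  rot[4] = $bb2D
Sorted (with $ < everything):
  sorted[0] = $bb2D
  sorted[1] = 2D$bb
  sorted[2] = D$bb2
  sorted[3] = b2D$b
  sorted[4] = bb2D$
sorted[3] = b2D$b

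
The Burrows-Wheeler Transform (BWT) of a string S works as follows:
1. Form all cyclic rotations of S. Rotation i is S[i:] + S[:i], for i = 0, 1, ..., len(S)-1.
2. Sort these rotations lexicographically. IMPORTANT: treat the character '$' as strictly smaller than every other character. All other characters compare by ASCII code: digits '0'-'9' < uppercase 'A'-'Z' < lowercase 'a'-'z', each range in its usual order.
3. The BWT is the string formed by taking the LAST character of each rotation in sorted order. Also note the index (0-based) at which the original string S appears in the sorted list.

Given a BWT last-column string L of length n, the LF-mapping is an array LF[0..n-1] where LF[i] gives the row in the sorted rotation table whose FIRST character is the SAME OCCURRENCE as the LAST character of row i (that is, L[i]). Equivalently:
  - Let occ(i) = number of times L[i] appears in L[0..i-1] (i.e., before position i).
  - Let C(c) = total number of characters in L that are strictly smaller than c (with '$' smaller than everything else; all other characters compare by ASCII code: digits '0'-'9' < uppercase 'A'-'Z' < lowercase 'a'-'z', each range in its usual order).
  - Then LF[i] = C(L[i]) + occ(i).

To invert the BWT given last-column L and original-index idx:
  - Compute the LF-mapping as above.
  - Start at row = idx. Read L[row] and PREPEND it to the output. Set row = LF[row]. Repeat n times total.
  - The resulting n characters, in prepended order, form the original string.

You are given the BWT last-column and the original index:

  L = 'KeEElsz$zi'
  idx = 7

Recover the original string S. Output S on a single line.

LF mapping: 3 4 1 2 6 7 8 0 9 5
Walk LF starting at row 7, prepending L[row]:
  step 1: row=7, L[7]='$', prepend. Next row=LF[7]=0
  step 2: row=0, L[0]='K', prepend. Next row=LF[0]=3
  step 3: row=3, L[3]='E', prepend. Next row=LF[3]=2
  step 4: row=2, L[2]='E', prepend. Next row=LF[2]=1
  step 5: row=1, L[1]='e', prepend. Next row=LF[1]=4
  step 6: row=4, L[4]='l', prepend. Next row=LF[4]=6
  step 7: row=6, L[6]='z', prepend. Next row=LF[6]=8
  step 8: row=8, L[8]='z', prepend. Next row=LF[8]=9
  step 9: row=9, L[9]='i', prepend. Next row=LF[9]=5
  step 10: row=5, L[5]='s', prepend. Next row=LF[5]=7
Reversed output: sizzleEEK$

Answer: sizzleEEK$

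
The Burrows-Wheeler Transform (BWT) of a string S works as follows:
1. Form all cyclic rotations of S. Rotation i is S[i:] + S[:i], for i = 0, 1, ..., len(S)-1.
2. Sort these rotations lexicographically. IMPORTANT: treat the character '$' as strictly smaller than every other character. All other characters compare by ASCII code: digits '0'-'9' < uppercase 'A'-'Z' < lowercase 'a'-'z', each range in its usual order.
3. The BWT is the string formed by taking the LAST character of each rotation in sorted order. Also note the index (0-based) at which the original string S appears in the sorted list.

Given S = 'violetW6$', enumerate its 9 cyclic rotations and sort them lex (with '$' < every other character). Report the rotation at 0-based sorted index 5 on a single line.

Answer: letW6$vio

Derivation:
All 9 rotations (rotation i = S[i:]+S[:i]):
  rot[0] = violetW6$
  rot[1] = ioletW6$v
  rot[2] = oletW6$vi
  rot[3] = letW6$vio
  rot[4] = etW6$viol
  rot[5] = tW6$viole
  rot[6] = W6$violet
  rot[7] = 6$violetW
  rot[8] = $violetW6
Sorted (with $ < everything):
  sorted[0] = $violetW6
  sorted[1] = 6$violetW
  sorted[2] = W6$violet
  sorted[3] = etW6$viol
  sorted[4] = ioletW6$v
  sorted[5] = letW6$vio
  sorted[6] = oletW6$vi
  sorted[7] = tW6$viole
  sorted[8] = violetW6$
sorted[5] = letW6$vio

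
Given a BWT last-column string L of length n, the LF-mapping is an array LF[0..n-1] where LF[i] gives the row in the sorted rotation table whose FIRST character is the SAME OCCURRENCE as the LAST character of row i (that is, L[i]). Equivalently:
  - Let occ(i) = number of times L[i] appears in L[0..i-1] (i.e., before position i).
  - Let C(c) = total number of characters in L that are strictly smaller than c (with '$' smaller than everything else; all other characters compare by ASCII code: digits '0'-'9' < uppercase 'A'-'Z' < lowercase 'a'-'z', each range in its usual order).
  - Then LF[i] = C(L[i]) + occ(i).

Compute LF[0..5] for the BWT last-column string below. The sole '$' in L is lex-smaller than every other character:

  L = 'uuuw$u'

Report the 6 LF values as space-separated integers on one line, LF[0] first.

Answer: 1 2 3 5 0 4

Derivation:
Char counts: '$':1, 'u':4, 'w':1
C (first-col start): C('$')=0, C('u')=1, C('w')=5
L[0]='u': occ=0, LF[0]=C('u')+0=1+0=1
L[1]='u': occ=1, LF[1]=C('u')+1=1+1=2
L[2]='u': occ=2, LF[2]=C('u')+2=1+2=3
L[3]='w': occ=0, LF[3]=C('w')+0=5+0=5
L[4]='$': occ=0, LF[4]=C('$')+0=0+0=0
L[5]='u': occ=3, LF[5]=C('u')+3=1+3=4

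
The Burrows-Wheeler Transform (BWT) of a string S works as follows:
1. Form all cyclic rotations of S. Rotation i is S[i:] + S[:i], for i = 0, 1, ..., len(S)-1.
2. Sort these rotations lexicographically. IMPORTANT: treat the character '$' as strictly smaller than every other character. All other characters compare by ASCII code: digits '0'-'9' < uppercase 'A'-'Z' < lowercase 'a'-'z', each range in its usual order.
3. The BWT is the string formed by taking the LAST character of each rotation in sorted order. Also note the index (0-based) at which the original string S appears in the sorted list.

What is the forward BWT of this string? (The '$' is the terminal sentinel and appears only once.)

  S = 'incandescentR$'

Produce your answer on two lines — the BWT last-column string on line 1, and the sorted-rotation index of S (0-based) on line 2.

Answer: Rtcnsncd$iaeen
8

Derivation:
All 14 rotations (rotation i = S[i:]+S[:i]):
  rot[0] = incandescentR$
  rot[1] = ncandescentR$i
  rot[2] = candescentR$in
  rot[3] = andescentR$inc
  rot[4] = ndescentR$inca
  rot[5] = descentR$incan
  rot[6] = escentR$incand
  rot[7] = scentR$incande
  rot[8] = centR$incandes
  rot[9] = entR$incandesc
  rot[10] = ntR$incandesce
  rot[11] = tR$incandescen
  rot[12] = R$incandescent
  rot[13] = $incandescentR
Sorted (with $ < everything):
  sorted[0] = $incandescentR  (last char: 'R')
  sorted[1] = R$incandescent  (last char: 't')
  sorted[2] = andescentR$inc  (last char: 'c')
  sorted[3] = candescentR$in  (last char: 'n')
  sorted[4] = centR$incandes  (last char: 's')
  sorted[5] = descentR$incan  (last char: 'n')
  sorted[6] = entR$incandesc  (last char: 'c')
  sorted[7] = escentR$incand  (last char: 'd')
  sorted[8] = incandescentR$  (last char: '$')
  sorted[9] = ncandescentR$i  (last char: 'i')
  sorted[10] = ndescentR$inca  (last char: 'a')
  sorted[11] = ntR$incandesce  (last char: 'e')
  sorted[12] = scentR$incande  (last char: 'e')
  sorted[13] = tR$incandescen  (last char: 'n')
Last column: Rtcnsncd$iaeen
Original string S is at sorted index 8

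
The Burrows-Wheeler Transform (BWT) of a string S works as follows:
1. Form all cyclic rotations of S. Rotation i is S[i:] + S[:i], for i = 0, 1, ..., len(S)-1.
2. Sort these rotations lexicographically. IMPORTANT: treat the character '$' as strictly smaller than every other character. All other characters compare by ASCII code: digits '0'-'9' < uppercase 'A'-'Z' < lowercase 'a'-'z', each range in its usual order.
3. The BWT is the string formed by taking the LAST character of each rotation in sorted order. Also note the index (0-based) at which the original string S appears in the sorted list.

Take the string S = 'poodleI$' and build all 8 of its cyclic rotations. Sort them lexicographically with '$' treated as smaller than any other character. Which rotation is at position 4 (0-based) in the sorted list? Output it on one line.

All 8 rotations (rotation i = S[i:]+S[:i]):
  rot[0] = poodleI$
  rot[1] = oodleI$p
  rot[2] = odleI$po
  rot[3] = dleI$poo
  rot[4] = leI$pood
  rot[5] = eI$poodl
  rot[6] = I$poodle
  rot[7] = $poodleI
Sorted (with $ < everything):
  sorted[0] = $poodleI
  sorted[1] = I$poodle
  sorted[2] = dleI$poo
  sorted[3] = eI$poodl
  sorted[4] = leI$pood
  sorted[5] = odleI$po
  sorted[6] = oodleI$p
  sorted[7] = poodleI$
sorted[4] = leI$pood

Answer: leI$pood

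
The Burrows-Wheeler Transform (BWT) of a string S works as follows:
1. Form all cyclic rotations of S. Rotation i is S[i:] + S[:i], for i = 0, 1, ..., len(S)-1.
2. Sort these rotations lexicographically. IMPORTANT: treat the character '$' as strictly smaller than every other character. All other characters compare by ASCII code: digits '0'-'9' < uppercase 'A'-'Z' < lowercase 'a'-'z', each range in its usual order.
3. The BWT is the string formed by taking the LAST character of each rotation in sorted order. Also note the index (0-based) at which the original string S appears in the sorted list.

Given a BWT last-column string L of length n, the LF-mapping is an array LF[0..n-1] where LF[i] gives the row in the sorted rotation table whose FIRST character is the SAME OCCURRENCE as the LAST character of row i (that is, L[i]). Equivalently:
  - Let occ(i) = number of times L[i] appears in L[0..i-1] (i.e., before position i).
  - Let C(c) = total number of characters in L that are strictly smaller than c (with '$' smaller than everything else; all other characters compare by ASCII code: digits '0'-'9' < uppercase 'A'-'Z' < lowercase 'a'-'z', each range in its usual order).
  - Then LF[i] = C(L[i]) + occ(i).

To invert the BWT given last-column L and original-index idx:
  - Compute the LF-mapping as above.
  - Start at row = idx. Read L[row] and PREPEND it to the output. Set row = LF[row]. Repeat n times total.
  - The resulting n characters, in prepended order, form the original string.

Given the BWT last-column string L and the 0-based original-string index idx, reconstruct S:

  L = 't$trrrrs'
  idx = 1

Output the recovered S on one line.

LF mapping: 6 0 7 1 2 3 4 5
Walk LF starting at row 1, prepending L[row]:
  step 1: row=1, L[1]='$', prepend. Next row=LF[1]=0
  step 2: row=0, L[0]='t', prepend. Next row=LF[0]=6
  step 3: row=6, L[6]='r', prepend. Next row=LF[6]=4
  step 4: row=4, L[4]='r', prepend. Next row=LF[4]=2
  step 5: row=2, L[2]='t', prepend. Next row=LF[2]=7
  step 6: row=7, L[7]='s', prepend. Next row=LF[7]=5
  step 7: row=5, L[5]='r', prepend. Next row=LF[5]=3
  step 8: row=3, L[3]='r', prepend. Next row=LF[3]=1
Reversed output: rrstrrt$

Answer: rrstrrt$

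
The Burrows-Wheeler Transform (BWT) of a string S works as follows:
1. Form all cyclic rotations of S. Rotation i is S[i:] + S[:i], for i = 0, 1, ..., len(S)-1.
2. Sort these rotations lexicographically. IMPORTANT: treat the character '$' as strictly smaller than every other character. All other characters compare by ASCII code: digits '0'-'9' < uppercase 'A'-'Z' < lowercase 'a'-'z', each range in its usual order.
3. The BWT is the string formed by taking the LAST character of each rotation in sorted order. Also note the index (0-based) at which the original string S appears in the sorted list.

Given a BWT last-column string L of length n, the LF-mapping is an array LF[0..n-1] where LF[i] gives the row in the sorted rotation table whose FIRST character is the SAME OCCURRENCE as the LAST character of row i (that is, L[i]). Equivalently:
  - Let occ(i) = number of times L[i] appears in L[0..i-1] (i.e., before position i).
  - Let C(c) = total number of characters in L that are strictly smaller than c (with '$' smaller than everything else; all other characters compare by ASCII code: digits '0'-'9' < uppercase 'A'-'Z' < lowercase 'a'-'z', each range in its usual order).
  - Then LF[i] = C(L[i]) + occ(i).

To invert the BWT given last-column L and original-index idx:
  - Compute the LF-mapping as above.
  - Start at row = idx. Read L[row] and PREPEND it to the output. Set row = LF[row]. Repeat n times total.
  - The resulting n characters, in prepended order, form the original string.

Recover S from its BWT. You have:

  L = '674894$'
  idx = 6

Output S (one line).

Answer: 974486$

Derivation:
LF mapping: 3 4 1 5 6 2 0
Walk LF starting at row 6, prepending L[row]:
  step 1: row=6, L[6]='$', prepend. Next row=LF[6]=0
  step 2: row=0, L[0]='6', prepend. Next row=LF[0]=3
  step 3: row=3, L[3]='8', prepend. Next row=LF[3]=5
  step 4: row=5, L[5]='4', prepend. Next row=LF[5]=2
  step 5: row=2, L[2]='4', prepend. Next row=LF[2]=1
  step 6: row=1, L[1]='7', prepend. Next row=LF[1]=4
  step 7: row=4, L[4]='9', prepend. Next row=LF[4]=6
Reversed output: 974486$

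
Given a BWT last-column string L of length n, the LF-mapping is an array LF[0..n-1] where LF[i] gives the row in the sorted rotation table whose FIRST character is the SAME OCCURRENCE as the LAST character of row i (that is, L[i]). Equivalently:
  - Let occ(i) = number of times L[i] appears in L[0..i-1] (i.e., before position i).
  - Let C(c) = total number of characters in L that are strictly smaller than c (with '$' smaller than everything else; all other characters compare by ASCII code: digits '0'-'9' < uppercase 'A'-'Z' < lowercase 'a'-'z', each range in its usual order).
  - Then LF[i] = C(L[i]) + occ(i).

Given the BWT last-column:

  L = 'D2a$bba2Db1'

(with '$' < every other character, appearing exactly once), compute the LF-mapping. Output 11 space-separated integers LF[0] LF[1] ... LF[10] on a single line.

Answer: 4 2 6 0 8 9 7 3 5 10 1

Derivation:
Char counts: '$':1, '1':1, '2':2, 'D':2, 'a':2, 'b':3
C (first-col start): C('$')=0, C('1')=1, C('2')=2, C('D')=4, C('a')=6, C('b')=8
L[0]='D': occ=0, LF[0]=C('D')+0=4+0=4
L[1]='2': occ=0, LF[1]=C('2')+0=2+0=2
L[2]='a': occ=0, LF[2]=C('a')+0=6+0=6
L[3]='$': occ=0, LF[3]=C('$')+0=0+0=0
L[4]='b': occ=0, LF[4]=C('b')+0=8+0=8
L[5]='b': occ=1, LF[5]=C('b')+1=8+1=9
L[6]='a': occ=1, LF[6]=C('a')+1=6+1=7
L[7]='2': occ=1, LF[7]=C('2')+1=2+1=3
L[8]='D': occ=1, LF[8]=C('D')+1=4+1=5
L[9]='b': occ=2, LF[9]=C('b')+2=8+2=10
L[10]='1': occ=0, LF[10]=C('1')+0=1+0=1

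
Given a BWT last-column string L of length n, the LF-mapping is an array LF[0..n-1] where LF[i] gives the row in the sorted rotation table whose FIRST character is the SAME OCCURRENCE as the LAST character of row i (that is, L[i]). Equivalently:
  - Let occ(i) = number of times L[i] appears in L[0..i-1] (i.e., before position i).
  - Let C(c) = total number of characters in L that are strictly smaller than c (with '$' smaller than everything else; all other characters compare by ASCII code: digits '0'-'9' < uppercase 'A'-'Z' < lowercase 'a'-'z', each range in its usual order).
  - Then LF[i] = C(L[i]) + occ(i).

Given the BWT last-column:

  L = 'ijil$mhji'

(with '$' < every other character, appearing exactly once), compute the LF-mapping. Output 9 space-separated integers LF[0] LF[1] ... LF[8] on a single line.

Answer: 2 5 3 7 0 8 1 6 4

Derivation:
Char counts: '$':1, 'h':1, 'i':3, 'j':2, 'l':1, 'm':1
C (first-col start): C('$')=0, C('h')=1, C('i')=2, C('j')=5, C('l')=7, C('m')=8
L[0]='i': occ=0, LF[0]=C('i')+0=2+0=2
L[1]='j': occ=0, LF[1]=C('j')+0=5+0=5
L[2]='i': occ=1, LF[2]=C('i')+1=2+1=3
L[3]='l': occ=0, LF[3]=C('l')+0=7+0=7
L[4]='$': occ=0, LF[4]=C('$')+0=0+0=0
L[5]='m': occ=0, LF[5]=C('m')+0=8+0=8
L[6]='h': occ=0, LF[6]=C('h')+0=1+0=1
L[7]='j': occ=1, LF[7]=C('j')+1=5+1=6
L[8]='i': occ=2, LF[8]=C('i')+2=2+2=4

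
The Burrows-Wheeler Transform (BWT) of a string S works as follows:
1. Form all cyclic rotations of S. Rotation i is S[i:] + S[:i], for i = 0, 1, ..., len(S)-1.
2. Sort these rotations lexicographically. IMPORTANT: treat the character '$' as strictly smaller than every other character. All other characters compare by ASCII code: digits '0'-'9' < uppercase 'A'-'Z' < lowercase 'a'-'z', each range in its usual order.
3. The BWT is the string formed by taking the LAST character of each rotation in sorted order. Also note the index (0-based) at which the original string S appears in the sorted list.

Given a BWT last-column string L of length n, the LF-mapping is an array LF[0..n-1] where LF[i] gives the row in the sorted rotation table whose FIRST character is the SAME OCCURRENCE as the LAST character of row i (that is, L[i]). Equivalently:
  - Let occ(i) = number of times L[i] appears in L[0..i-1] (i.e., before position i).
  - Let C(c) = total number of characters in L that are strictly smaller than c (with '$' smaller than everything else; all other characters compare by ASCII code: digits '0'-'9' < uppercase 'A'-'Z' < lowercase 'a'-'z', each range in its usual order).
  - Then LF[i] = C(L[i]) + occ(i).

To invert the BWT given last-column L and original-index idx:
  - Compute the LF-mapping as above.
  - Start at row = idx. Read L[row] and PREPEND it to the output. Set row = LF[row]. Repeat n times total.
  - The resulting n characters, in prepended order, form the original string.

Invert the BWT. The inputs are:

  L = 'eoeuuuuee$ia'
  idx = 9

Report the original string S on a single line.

Answer: ueoauiueuee$

Derivation:
LF mapping: 2 7 3 8 9 10 11 4 5 0 6 1
Walk LF starting at row 9, prepending L[row]:
  step 1: row=9, L[9]='$', prepend. Next row=LF[9]=0
  step 2: row=0, L[0]='e', prepend. Next row=LF[0]=2
  step 3: row=2, L[2]='e', prepend. Next row=LF[2]=3
  step 4: row=3, L[3]='u', prepend. Next row=LF[3]=8
  step 5: row=8, L[8]='e', prepend. Next row=LF[8]=5
  step 6: row=5, L[5]='u', prepend. Next row=LF[5]=10
  step 7: row=10, L[10]='i', prepend. Next row=LF[10]=6
  step 8: row=6, L[6]='u', prepend. Next row=LF[6]=11
  step 9: row=11, L[11]='a', prepend. Next row=LF[11]=1
  step 10: row=1, L[1]='o', prepend. Next row=LF[1]=7
  step 11: row=7, L[7]='e', prepend. Next row=LF[7]=4
  step 12: row=4, L[4]='u', prepend. Next row=LF[4]=9
Reversed output: ueoauiueuee$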